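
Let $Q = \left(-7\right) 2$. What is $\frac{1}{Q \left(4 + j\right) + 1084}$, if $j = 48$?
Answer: $\frac{1}{356} \approx 0.002809$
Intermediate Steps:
$Q = -14$
$\frac{1}{Q \left(4 + j\right) + 1084} = \frac{1}{- 14 \left(4 + 48\right) + 1084} = \frac{1}{\left(-14\right) 52 + 1084} = \frac{1}{-728 + 1084} = \frac{1}{356}$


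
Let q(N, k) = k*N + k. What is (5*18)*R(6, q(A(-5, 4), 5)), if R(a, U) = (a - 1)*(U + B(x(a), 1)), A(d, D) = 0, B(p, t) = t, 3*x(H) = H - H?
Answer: 2700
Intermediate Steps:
x(H) = 0 (x(H) = (H - H)/3 = (⅓)*0 = 0)
q(N, k) = k + N*k (q(N, k) = N*k + k = k + N*k)
R(a, U) = (1 + U)*(-1 + a) (R(a, U) = (a - 1)*(U + 1) = (-1 + a)*(1 + U) = (1 + U)*(-1 + a))
(5*18)*R(6, q(A(-5, 4), 5)) = (5*18)*(-1 + 6 - 5*(1 + 0) + (5*(1 + 0))*6) = 90*(-1 + 6 - 5 + (5*1)*6) = 90*(-1 + 6 - 1*5 + 5*6) = 90*(-1 + 6 - 5 + 30) = 90*30 = 2700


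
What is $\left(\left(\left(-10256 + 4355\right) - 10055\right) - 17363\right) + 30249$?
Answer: $-3070$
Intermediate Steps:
$\left(\left(\left(-10256 + 4355\right) - 10055\right) - 17363\right) + 30249 = \left(\left(-5901 - 10055\right) - 17363\right) + 30249 = \left(-15956 - 17363\right) + 30249 = -33319 + 30249 = -3070$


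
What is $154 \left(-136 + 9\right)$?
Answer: $-19558$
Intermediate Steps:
$154 \left(-136 + 9\right) = 154 \left(-127\right) = -19558$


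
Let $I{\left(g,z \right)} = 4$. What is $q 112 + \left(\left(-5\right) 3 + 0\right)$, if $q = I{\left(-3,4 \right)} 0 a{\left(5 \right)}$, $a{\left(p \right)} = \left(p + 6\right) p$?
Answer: $-15$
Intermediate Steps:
$a{\left(p \right)} = p \left(6 + p\right)$ ($a{\left(p \right)} = \left(6 + p\right) p = p \left(6 + p\right)$)
$q = 0$ ($q = 4 \cdot 0 \cdot 5 \left(6 + 5\right) = 0 \cdot 5 \cdot 11 = 0 \cdot 55 = 0$)
$q 112 + \left(\left(-5\right) 3 + 0\right) = 0 \cdot 112 + \left(\left(-5\right) 3 + 0\right) = 0 + \left(-15 + 0\right) = 0 - 15 = -15$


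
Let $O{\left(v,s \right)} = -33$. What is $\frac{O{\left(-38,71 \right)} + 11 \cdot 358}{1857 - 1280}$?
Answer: $\frac{3905}{577} \approx 6.7678$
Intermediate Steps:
$\frac{O{\left(-38,71 \right)} + 11 \cdot 358}{1857 - 1280} = \frac{-33 + 11 \cdot 358}{1857 - 1280} = \frac{-33 + 3938}{577} = 3905 \cdot \frac{1}{577} = \frac{3905}{577}$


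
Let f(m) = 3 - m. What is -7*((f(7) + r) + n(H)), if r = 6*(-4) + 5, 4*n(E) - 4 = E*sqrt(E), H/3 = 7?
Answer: 154 - 147*sqrt(21)/4 ≈ -14.410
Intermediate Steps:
H = 21 (H = 3*7 = 21)
n(E) = 1 + E**(3/2)/4 (n(E) = 1 + (E*sqrt(E))/4 = 1 + E**(3/2)/4)
r = -19 (r = -24 + 5 = -19)
-7*((f(7) + r) + n(H)) = -7*(((3 - 1*7) - 19) + (1 + 21**(3/2)/4)) = -7*(((3 - 7) - 19) + (1 + (21*sqrt(21))/4)) = -7*((-4 - 19) + (1 + 21*sqrt(21)/4)) = -7*(-23 + (1 + 21*sqrt(21)/4)) = -7*(-22 + 21*sqrt(21)/4) = 154 - 147*sqrt(21)/4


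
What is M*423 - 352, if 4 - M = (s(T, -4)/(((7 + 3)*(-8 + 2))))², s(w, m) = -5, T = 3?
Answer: 21393/16 ≈ 1337.1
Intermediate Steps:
M = 575/144 (M = 4 - (-5*1/((-8 + 2)*(7 + 3)))² = 4 - (-5/(10*(-6)))² = 4 - (-5/(-60))² = 4 - (-5*(-1/60))² = 4 - (1/12)² = 4 - 1*1/144 = 4 - 1/144 = 575/144 ≈ 3.9931)
M*423 - 352 = (575/144)*423 - 352 = 27025/16 - 352 = 21393/16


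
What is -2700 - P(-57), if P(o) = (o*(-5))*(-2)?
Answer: -2130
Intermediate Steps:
P(o) = 10*o (P(o) = -5*o*(-2) = 10*o)
-2700 - P(-57) = -2700 - 10*(-57) = -2700 - 1*(-570) = -2700 + 570 = -2130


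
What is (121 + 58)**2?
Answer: 32041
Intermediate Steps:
(121 + 58)**2 = 179**2 = 32041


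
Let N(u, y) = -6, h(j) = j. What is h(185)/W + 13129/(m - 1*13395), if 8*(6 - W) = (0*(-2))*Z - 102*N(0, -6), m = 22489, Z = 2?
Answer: -1513591/1282254 ≈ -1.1804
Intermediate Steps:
W = -141/2 (W = 6 - ((0*(-2))*2 - 102*(-6))/8 = 6 - (0*2 + 612)/8 = 6 - (0 + 612)/8 = 6 - ⅛*612 = 6 - 153/2 = -141/2 ≈ -70.500)
h(185)/W + 13129/(m - 1*13395) = 185/(-141/2) + 13129/(22489 - 1*13395) = 185*(-2/141) + 13129/(22489 - 13395) = -370/141 + 13129/9094 = -1513591/1282254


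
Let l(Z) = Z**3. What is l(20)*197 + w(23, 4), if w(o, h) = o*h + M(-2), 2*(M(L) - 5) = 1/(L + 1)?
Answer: 3152193/2 ≈ 1.5761e+6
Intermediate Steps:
M(L) = 5 + 1/(2*(1 + L)) (M(L) = 5 + 1/(2*(L + 1)) = 5 + 1/(2*(1 + L)))
w(o, h) = 9/2 + h*o (w(o, h) = o*h + (11 + 10*(-2))/(2*(1 - 2)) = h*o + (1/2)*(11 - 20)/(-1) = h*o + (1/2)*(-1)*(-9) = h*o + 9/2 = 9/2 + h*o)
l(20)*197 + w(23, 4) = 20**3*197 + (9/2 + 4*23) = 8000*197 + (9/2 + 92) = 1576000 + 193/2 = 3152193/2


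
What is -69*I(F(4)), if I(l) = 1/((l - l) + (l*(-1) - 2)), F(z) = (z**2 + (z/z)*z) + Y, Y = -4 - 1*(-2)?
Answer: 69/20 ≈ 3.4500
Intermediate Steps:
Y = -2 (Y = -4 + 2 = -2)
F(z) = -2 + z + z**2 (F(z) = (z**2 + (z/z)*z) - 2 = (z**2 + 1*z) - 2 = (z**2 + z) - 2 = (z + z**2) - 2 = -2 + z + z**2)
I(l) = 1/(-2 - l) (I(l) = 1/(0 + (-l - 2)) = 1/(0 + (-2 - l)) = 1/(-2 - l))
-69*I(F(4)) = -(-69)/(2 + (-2 + 4 + 4**2)) = -(-69)/(2 + (-2 + 4 + 16)) = -(-69)/(2 + 18) = -(-69)/20 = -69*(-1/20) = 69/20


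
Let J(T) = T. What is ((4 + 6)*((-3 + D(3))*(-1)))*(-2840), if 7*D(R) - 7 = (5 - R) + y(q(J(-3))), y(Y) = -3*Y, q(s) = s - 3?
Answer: 170400/7 ≈ 24343.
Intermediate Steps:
q(s) = -3 + s
D(R) = 30/7 - R/7 (D(R) = 1 + ((5 - R) - 3*(-3 - 3))/7 = 1 + ((5 - R) - 3*(-6))/7 = 1 + ((5 - R) + 18)/7 = 1 + (23 - R)/7 = 1 + (23/7 - R/7) = 30/7 - R/7)
((4 + 6)*((-3 + D(3))*(-1)))*(-2840) = ((4 + 6)*((-3 + (30/7 - 1/7*3))*(-1)))*(-2840) = (10*((-3 + (30/7 - 3/7))*(-1)))*(-2840) = (10*((-3 + 27/7)*(-1)))*(-2840) = (10*((6/7)*(-1)))*(-2840) = (10*(-6/7))*(-2840) = -60/7*(-2840) = 170400/7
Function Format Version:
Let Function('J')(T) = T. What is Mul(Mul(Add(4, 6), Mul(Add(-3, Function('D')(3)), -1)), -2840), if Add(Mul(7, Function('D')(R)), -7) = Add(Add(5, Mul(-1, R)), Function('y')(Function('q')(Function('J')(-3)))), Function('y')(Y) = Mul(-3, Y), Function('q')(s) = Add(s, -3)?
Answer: Rational(170400, 7) ≈ 24343.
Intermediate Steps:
Function('q')(s) = Add(-3, s)
Function('D')(R) = Add(Rational(30, 7), Mul(Rational(-1, 7), R)) (Function('D')(R) = Add(1, Mul(Rational(1, 7), Add(Add(5, Mul(-1, R)), Mul(-3, Add(-3, -3))))) = Add(1, Mul(Rational(1, 7), Add(Add(5, Mul(-1, R)), Mul(-3, -6)))) = Add(1, Mul(Rational(1, 7), Add(Add(5, Mul(-1, R)), 18))) = Add(1, Mul(Rational(1, 7), Add(23, Mul(-1, R)))) = Add(1, Add(Rational(23, 7), Mul(Rational(-1, 7), R))) = Add(Rational(30, 7), Mul(Rational(-1, 7), R)))
Mul(Mul(Add(4, 6), Mul(Add(-3, Function('D')(3)), -1)), -2840) = Mul(Mul(Add(4, 6), Mul(Add(-3, Add(Rational(30, 7), Mul(Rational(-1, 7), 3))), -1)), -2840) = Mul(Mul(10, Mul(Add(-3, Add(Rational(30, 7), Rational(-3, 7))), -1)), -2840) = Mul(Mul(10, Mul(Add(-3, Rational(27, 7)), -1)), -2840) = Mul(Mul(10, Mul(Rational(6, 7), -1)), -2840) = Mul(Mul(10, Rational(-6, 7)), -2840) = Mul(Rational(-60, 7), -2840) = Rational(170400, 7)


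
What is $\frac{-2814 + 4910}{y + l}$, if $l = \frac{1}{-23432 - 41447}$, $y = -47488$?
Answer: $- \frac{135986384}{3080973953} \approx -0.044137$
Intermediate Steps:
$l = - \frac{1}{64879}$ ($l = \frac{1}{-64879} = - \frac{1}{64879} \approx -1.5413 \cdot 10^{-5}$)
$\frac{-2814 + 4910}{y + l} = \frac{-2814 + 4910}{-47488 - \frac{1}{64879}} = \frac{2096}{- \frac{3080973953}{64879}} = 2096 \left(- \frac{64879}{3080973953}\right) = - \frac{135986384}{3080973953}$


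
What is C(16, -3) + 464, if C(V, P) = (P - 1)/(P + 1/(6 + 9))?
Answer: 5119/11 ≈ 465.36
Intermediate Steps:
C(V, P) = (-1 + P)/(1/15 + P) (C(V, P) = (-1 + P)/(P + 1/15) = (-1 + P)/(1/15 + P))
C(16, -3) + 464 = 15*(-1 - 3)/(1 + 15*(-3)) + 464 = 15*(-4)/(1 - 45) + 464 = 15*(-4)/(-44) + 464 = 15*(-1/44)*(-4) + 464 = 15/11 + 464 = 5119/11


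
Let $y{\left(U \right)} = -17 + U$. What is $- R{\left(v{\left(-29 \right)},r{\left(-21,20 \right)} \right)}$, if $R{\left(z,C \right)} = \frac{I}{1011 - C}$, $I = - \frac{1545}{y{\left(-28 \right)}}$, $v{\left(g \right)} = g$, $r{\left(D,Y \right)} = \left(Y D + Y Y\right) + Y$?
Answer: $- \frac{103}{3033} \approx -0.03396$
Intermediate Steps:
$r{\left(D,Y \right)} = Y + Y^{2} + D Y$ ($r{\left(D,Y \right)} = \left(D Y + Y^{2}\right) + Y = \left(Y^{2} + D Y\right) + Y = Y + Y^{2} + D Y$)
$I = \frac{103}{3}$ ($I = - \frac{1545}{-17 - 28} = - \frac{1545}{-45} = \left(-1545\right) \left(- \frac{1}{45}\right) = \frac{103}{3} \approx 34.333$)
$R{\left(z,C \right)} = \frac{103}{3 \left(1011 - C\right)}$
$- R{\left(v{\left(-29 \right)},r{\left(-21,20 \right)} \right)} = - \frac{-103}{-3033 + 3 \cdot 20 \left(1 - 21 + 20\right)} = - \frac{-103}{-3033 + 3 \cdot 20 \cdot 0} = - \frac{-103}{-3033 + 3 \cdot 0} = - \frac{-103}{-3033 + 0} = - \frac{-103}{-3033} = - \frac{\left(-103\right) \left(-1\right)}{3033} = \left(-1\right) \frac{103}{3033} = - \frac{103}{3033}$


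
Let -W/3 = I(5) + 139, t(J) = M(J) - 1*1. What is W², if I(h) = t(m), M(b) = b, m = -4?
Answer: 161604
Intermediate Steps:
t(J) = -1 + J (t(J) = J - 1*1 = J - 1 = -1 + J)
I(h) = -5 (I(h) = -1 - 4 = -5)
W = -402 (W = -3*(-5 + 139) = -3*134 = -402)
W² = (-402)² = 161604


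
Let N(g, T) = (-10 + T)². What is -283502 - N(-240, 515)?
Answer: -538527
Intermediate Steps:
-283502 - N(-240, 515) = -283502 - (-10 + 515)² = -283502 - 1*505² = -283502 - 1*255025 = -283502 - 255025 = -538527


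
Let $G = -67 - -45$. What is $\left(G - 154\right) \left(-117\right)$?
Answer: $20592$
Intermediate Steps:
$G = -22$ ($G = -67 + 45 = -22$)
$\left(G - 154\right) \left(-117\right) = \left(-22 - 154\right) \left(-117\right) = \left(-176\right) \left(-117\right) = 20592$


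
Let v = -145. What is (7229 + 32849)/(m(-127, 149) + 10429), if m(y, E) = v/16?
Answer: 641248/166719 ≈ 3.8463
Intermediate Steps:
m(y, E) = -145/16
(7229 + 32849)/(m(-127, 149) + 10429) = (7229 + 32849)/(-145/16 + 10429) = 40078/(166719/16) = 40078*(16/166719) = 641248/166719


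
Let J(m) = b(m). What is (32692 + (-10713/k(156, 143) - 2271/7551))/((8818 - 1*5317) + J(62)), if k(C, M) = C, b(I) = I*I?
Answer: 4269832157/961342980 ≈ 4.4415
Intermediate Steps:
b(I) = I**2
J(m) = m**2
(32692 + (-10713/k(156, 143) - 2271/7551))/((8818 - 1*5317) + J(62)) = (32692 + (-10713/156 - 2271/7551))/((8818 - 1*5317) + 62**2) = (32692 + (-10713*1/156 - 2271*1/7551))/((8818 - 5317) + 3844) = (32692 + (-3571/52 - 757/2517))/(3501 + 3844) = (32692 - 9027571/130884)/7345 = (4269832157/130884)*(1/7345) = 4269832157/961342980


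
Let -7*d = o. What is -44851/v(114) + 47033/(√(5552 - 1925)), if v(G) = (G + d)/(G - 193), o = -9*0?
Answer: 3543229/114 + 47033*√403/1209 ≈ 31862.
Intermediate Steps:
o = 0
d = 0 (d = -⅐*0 = 0)
v(G) = G/(-193 + G) (v(G) = (G + 0)/(G - 193) = G/(-193 + G))
-44851/v(114) + 47033/(√(5552 - 1925)) = -44851/(114/(-193 + 114)) + 47033/(√(5552 - 1925)) = -44851/(114/(-79)) + 47033/(√3627) = -44851/(114*(-1/79)) + 47033/((3*√403)) = -44851/(-114/79) + 47033*(√403/1209) = -44851*(-79/114) + 47033*√403/1209 = 3543229/114 + 47033*√403/1209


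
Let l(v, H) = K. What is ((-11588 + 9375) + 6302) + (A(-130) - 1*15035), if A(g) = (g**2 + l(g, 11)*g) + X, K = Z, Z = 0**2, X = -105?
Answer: 5849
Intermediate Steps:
Z = 0
K = 0
l(v, H) = 0
A(g) = -105 + g**2 (A(g) = (g**2 + 0*g) - 105 = (g**2 + 0) - 105 = g**2 - 105 = -105 + g**2)
((-11588 + 9375) + 6302) + (A(-130) - 1*15035) = ((-11588 + 9375) + 6302) + ((-105 + (-130)**2) - 1*15035) = (-2213 + 6302) + ((-105 + 16900) - 15035) = 4089 + (16795 - 15035) = 4089 + 1760 = 5849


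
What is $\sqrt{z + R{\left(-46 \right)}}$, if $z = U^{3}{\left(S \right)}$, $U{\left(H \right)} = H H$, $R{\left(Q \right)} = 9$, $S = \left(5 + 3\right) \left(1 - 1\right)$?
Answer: $3$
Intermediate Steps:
$S = 0$ ($S = 8 \cdot 0 = 0$)
$U{\left(H \right)} = H^{2}$
$z = 0$ ($z = \left(0^{2}\right)^{3} = 0^{3} = 0$)
$\sqrt{z + R{\left(-46 \right)}} = \sqrt{0 + 9} = \sqrt{9} = 3$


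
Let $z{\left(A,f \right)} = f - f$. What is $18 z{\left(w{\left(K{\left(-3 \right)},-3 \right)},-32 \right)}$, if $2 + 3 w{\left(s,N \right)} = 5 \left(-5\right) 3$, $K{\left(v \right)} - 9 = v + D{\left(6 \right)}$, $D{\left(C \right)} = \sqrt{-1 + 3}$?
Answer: $0$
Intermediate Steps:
$D{\left(C \right)} = \sqrt{2}$
$K{\left(v \right)} = 9 + v + \sqrt{2}$ ($K{\left(v \right)} = 9 + \left(v + \sqrt{2}\right) = 9 + v + \sqrt{2}$)
$w{\left(s,N \right)} = - \frac{77}{3}$ ($w{\left(s,N \right)} = - \frac{2}{3} + \frac{5 \left(-5\right) 3}{3} = - \frac{2}{3} + \frac{\left(-25\right) 3}{3} = - \frac{2}{3} + \frac{1}{3} \left(-75\right) = - \frac{2}{3} - 25 = - \frac{77}{3}$)
$z{\left(A,f \right)} = 0$
$18 z{\left(w{\left(K{\left(-3 \right)},-3 \right)},-32 \right)} = 18 \cdot 0 = 0$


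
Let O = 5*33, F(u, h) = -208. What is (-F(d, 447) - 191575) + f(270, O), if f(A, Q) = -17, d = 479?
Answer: -191384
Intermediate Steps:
O = 165
(-F(d, 447) - 191575) + f(270, O) = (-1*(-208) - 191575) - 17 = (208 - 191575) - 17 = -191367 - 17 = -191384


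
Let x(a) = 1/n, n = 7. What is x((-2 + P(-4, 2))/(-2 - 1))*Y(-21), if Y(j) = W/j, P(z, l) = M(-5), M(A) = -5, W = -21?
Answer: ⅐ ≈ 0.14286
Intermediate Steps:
P(z, l) = -5
x(a) = ⅐ (x(a) = 1/7 = ⅐)
Y(j) = -21/j
x((-2 + P(-4, 2))/(-2 - 1))*Y(-21) = (-21/(-21))/7 = (-21*(-1/21))/7 = (⅐)*1 = ⅐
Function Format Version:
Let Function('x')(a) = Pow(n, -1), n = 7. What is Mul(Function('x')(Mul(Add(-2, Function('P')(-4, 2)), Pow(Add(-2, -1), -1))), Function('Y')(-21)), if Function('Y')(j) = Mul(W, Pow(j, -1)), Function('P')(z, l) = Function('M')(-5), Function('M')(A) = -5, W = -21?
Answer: Rational(1, 7) ≈ 0.14286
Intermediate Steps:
Function('P')(z, l) = -5
Function('x')(a) = Rational(1, 7) (Function('x')(a) = Pow(7, -1) = Rational(1, 7))
Function('Y')(j) = Mul(-21, Pow(j, -1))
Mul(Function('x')(Mul(Add(-2, Function('P')(-4, 2)), Pow(Add(-2, -1), -1))), Function('Y')(-21)) = Mul(Rational(1, 7), Mul(-21, Pow(-21, -1))) = Mul(Rational(1, 7), Mul(-21, Rational(-1, 21))) = Mul(Rational(1, 7), 1) = Rational(1, 7)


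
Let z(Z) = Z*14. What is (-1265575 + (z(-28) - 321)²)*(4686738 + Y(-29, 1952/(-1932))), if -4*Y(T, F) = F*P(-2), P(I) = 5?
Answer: -24841789632336/7 ≈ -3.5488e+12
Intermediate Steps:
z(Z) = 14*Z
Y(T, F) = -5*F/4 (Y(T, F) = -F*5/4 = -5*F/4)
(-1265575 + (z(-28) - 321)²)*(4686738 + Y(-29, 1952/(-1932))) = (-1265575 + (14*(-28) - 321)²)*(4686738 - 2440/(-1932)) = (-1265575 + (-392 - 321)²)*(4686738 - 2440*(-1)/1932) = (-1265575 + (-713)²)*(4686738 - 5/4*(-488/483)) = (-1265575 + 508369)*(4686738 + 610/483) = -757206*2263695064/483 = -24841789632336/7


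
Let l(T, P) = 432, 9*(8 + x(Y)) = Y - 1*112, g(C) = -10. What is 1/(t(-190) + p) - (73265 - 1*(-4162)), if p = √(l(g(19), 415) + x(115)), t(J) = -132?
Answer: -3948699969/50999 - √3819/50999 ≈ -77427.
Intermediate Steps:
x(Y) = -184/9 + Y/9 (x(Y) = -8 + (Y - 1*112)/9 = -8 + (Y - 112)/9 = -8 + (-112 + Y)/9 = -8 + (-112/9 + Y/9) = -184/9 + Y/9)
p = √3819/3 (p = √(432 + (-184/9 + (⅑)*115)) = √(432 + (-184/9 + 115/9)) = √(432 - 23/3) = √(1273/3) = √3819/3 ≈ 20.599)
1/(t(-190) + p) - (73265 - 1*(-4162)) = 1/(-132 + √3819/3) - (73265 - 1*(-4162)) = 1/(-132 + √3819/3) - (73265 + 4162) = 1/(-132 + √3819/3) - 1*77427 = 1/(-132 + √3819/3) - 77427 = -77427 + 1/(-132 + √3819/3)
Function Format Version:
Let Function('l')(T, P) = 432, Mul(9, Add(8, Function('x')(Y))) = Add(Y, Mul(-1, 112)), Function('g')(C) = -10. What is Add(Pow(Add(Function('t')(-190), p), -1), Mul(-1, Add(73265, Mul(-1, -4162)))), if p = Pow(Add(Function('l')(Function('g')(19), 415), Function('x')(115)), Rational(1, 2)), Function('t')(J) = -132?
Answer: Add(Rational(-3948699969, 50999), Mul(Rational(-1, 50999), Pow(3819, Rational(1, 2)))) ≈ -77427.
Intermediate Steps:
Function('x')(Y) = Add(Rational(-184, 9), Mul(Rational(1, 9), Y)) (Function('x')(Y) = Add(-8, Mul(Rational(1, 9), Add(Y, Mul(-1, 112)))) = Add(-8, Mul(Rational(1, 9), Add(Y, -112))) = Add(-8, Mul(Rational(1, 9), Add(-112, Y))) = Add(-8, Add(Rational(-112, 9), Mul(Rational(1, 9), Y))) = Add(Rational(-184, 9), Mul(Rational(1, 9), Y)))
p = Mul(Rational(1, 3), Pow(3819, Rational(1, 2))) (p = Pow(Add(432, Add(Rational(-184, 9), Mul(Rational(1, 9), 115))), Rational(1, 2)) = Pow(Add(432, Add(Rational(-184, 9), Rational(115, 9))), Rational(1, 2)) = Pow(Add(432, Rational(-23, 3)), Rational(1, 2)) = Pow(Rational(1273, 3), Rational(1, 2)) = Mul(Rational(1, 3), Pow(3819, Rational(1, 2))) ≈ 20.599)
Add(Pow(Add(Function('t')(-190), p), -1), Mul(-1, Add(73265, Mul(-1, -4162)))) = Add(Pow(Add(-132, Mul(Rational(1, 3), Pow(3819, Rational(1, 2)))), -1), Mul(-1, Add(73265, Mul(-1, -4162)))) = Add(Pow(Add(-132, Mul(Rational(1, 3), Pow(3819, Rational(1, 2)))), -1), Mul(-1, Add(73265, 4162))) = Add(Pow(Add(-132, Mul(Rational(1, 3), Pow(3819, Rational(1, 2)))), -1), Mul(-1, 77427)) = Add(Pow(Add(-132, Mul(Rational(1, 3), Pow(3819, Rational(1, 2)))), -1), -77427) = Add(-77427, Pow(Add(-132, Mul(Rational(1, 3), Pow(3819, Rational(1, 2)))), -1))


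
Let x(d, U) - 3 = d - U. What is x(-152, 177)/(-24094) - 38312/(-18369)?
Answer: 464538811/221291343 ≈ 2.0992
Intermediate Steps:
x(d, U) = 3 + d - U (x(d, U) = 3 + (d - U) = 3 + d - U)
x(-152, 177)/(-24094) - 38312/(-18369) = (3 - 152 - 1*177)/(-24094) - 38312/(-18369) = (3 - 152 - 177)*(-1/24094) - 38312*(-1/18369) = -326*(-1/24094) + 38312/18369 = 163/12047 + 38312/18369 = 464538811/221291343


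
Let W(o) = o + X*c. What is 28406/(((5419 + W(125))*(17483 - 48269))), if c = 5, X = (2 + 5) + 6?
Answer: -2029/12334191 ≈ -0.00016450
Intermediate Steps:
X = 13 (X = 7 + 6 = 13)
W(o) = 65 + o (W(o) = o + 13*5 = o + 65 = 65 + o)
28406/(((5419 + W(125))*(17483 - 48269))) = 28406/(((5419 + (65 + 125))*(17483 - 48269))) = 28406/(((5419 + 190)*(-30786))) = 28406/((5609*(-30786))) = 28406/(-172678674) = 28406*(-1/172678674) = -2029/12334191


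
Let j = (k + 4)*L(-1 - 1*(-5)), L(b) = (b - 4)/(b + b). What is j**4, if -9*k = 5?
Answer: 0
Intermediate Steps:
L(b) = (-4 + b)/(2*b) (L(b) = (-4 + b)/((2*b)) = (-4 + b)*(1/(2*b)) = (-4 + b)/(2*b))
k = -5/9 (k = -1/9*5 = -5/9 ≈ -0.55556)
j = 0 (j = (-5/9 + 4)*((-4 + (-1 - 1*(-5)))/(2*(-1 - 1*(-5)))) = 31*((-4 + (-1 + 5))/(2*(-1 + 5)))/9 = 31*((1/2)*(-4 + 4)/4)/9 = 31*((1/2)*(1/4)*0)/9 = (31/9)*0 = 0)
j**4 = 0**4 = 0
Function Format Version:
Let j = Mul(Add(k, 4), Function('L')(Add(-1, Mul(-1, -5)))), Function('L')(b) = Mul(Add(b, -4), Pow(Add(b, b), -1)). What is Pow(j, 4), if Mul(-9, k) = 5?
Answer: 0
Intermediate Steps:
Function('L')(b) = Mul(Rational(1, 2), Pow(b, -1), Add(-4, b)) (Function('L')(b) = Mul(Add(-4, b), Pow(Mul(2, b), -1)) = Mul(Add(-4, b), Mul(Rational(1, 2), Pow(b, -1))) = Mul(Rational(1, 2), Pow(b, -1), Add(-4, b)))
k = Rational(-5, 9) (k = Mul(Rational(-1, 9), 5) = Rational(-5, 9) ≈ -0.55556)
j = 0 (j = Mul(Add(Rational(-5, 9), 4), Mul(Rational(1, 2), Pow(Add(-1, Mul(-1, -5)), -1), Add(-4, Add(-1, Mul(-1, -5))))) = Mul(Rational(31, 9), Mul(Rational(1, 2), Pow(Add(-1, 5), -1), Add(-4, Add(-1, 5)))) = Mul(Rational(31, 9), Mul(Rational(1, 2), Pow(4, -1), Add(-4, 4))) = Mul(Rational(31, 9), Mul(Rational(1, 2), Rational(1, 4), 0)) = Mul(Rational(31, 9), 0) = 0)
Pow(j, 4) = Pow(0, 4) = 0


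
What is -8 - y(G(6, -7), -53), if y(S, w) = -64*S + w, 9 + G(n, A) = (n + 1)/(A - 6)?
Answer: -7351/13 ≈ -565.46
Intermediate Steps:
G(n, A) = -9 + (1 + n)/(-6 + A) (G(n, A) = -9 + (n + 1)/(A - 6) = -9 + (1 + n)/(-6 + A))
y(S, w) = w - 64*S
-8 - y(G(6, -7), -53) = -8 - (-53 - 64*(55 + 6 - 9*(-7))/(-6 - 7)) = -8 - (-53 - 64*(55 + 6 + 63)/(-13)) = -8 - (-53 - (-64)*124/13) = -8 - (-53 - 64*(-124/13)) = -8 - (-53 + 7936/13) = -8 - 1*7247/13 = -8 - 7247/13 = -7351/13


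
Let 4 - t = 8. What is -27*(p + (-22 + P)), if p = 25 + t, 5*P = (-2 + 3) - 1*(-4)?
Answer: 0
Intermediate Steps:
t = -4 (t = 4 - 1*8 = 4 - 8 = -4)
P = 1 (P = ((-2 + 3) - 1*(-4))/5 = (1 + 4)/5 = (⅕)*5 = 1)
p = 21 (p = 25 - 4 = 21)
-27*(p + (-22 + P)) = -27*(21 + (-22 + 1)) = -27*(21 - 21) = -27*0 = 0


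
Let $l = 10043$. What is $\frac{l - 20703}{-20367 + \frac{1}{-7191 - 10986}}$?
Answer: $\frac{9688341}{18510548} \approx 0.5234$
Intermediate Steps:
$\frac{l - 20703}{-20367 + \frac{1}{-7191 - 10986}} = \frac{10043 - 20703}{-20367 + \frac{1}{-7191 - 10986}} = - \frac{10660}{-20367 + \frac{1}{-18177}} = - \frac{10660}{-20367 - \frac{1}{18177}} = - \frac{10660}{- \frac{370210960}{18177}} = \left(-10660\right) \left(- \frac{18177}{370210960}\right) = \frac{9688341}{18510548}$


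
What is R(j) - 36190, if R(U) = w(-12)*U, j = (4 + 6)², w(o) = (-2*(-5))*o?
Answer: -48190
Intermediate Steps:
w(o) = 10*o
j = 100 (j = 10² = 100)
R(U) = -120*U (R(U) = (10*(-12))*U = -120*U)
R(j) - 36190 = -120*100 - 36190 = -12000 - 36190 = -48190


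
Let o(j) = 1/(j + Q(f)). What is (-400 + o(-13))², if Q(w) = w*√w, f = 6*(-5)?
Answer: (124824000*√30 + 4292949599*I)/(780*√30 + 26831*I) ≈ 1.6e+5 - 4.8384*I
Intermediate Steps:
f = -30
Q(w) = w^(3/2)
o(j) = 1/(j - 30*I*√30) (o(j) = 1/(j + (-30)^(3/2)) = 1/(j - 30*I*√30))
(-400 + o(-13))² = (-400 + 1/(-13 - 30*I*√30))²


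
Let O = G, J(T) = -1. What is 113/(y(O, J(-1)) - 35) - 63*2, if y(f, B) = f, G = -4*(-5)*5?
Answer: -8077/65 ≈ -124.26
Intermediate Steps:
G = 100 (G = 20*5 = 100)
O = 100
113/(y(O, J(-1)) - 35) - 63*2 = 113/(100 - 35) - 63*2 = 113/65 - 126 = -8077/65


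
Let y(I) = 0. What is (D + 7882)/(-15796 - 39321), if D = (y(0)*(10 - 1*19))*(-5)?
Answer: -7882/55117 ≈ -0.14300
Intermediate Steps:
D = 0 (D = (0*(10 - 1*19))*(-5) = (0*(10 - 19))*(-5) = (0*(-9))*(-5) = 0*(-5) = 0)
(D + 7882)/(-15796 - 39321) = (0 + 7882)/(-15796 - 39321) = 7882/(-55117) = 7882*(-1/55117) = -7882/55117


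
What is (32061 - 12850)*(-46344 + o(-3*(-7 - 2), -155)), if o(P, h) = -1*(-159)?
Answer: -887260035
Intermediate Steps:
o(P, h) = 159
(32061 - 12850)*(-46344 + o(-3*(-7 - 2), -155)) = (32061 - 12850)*(-46344 + 159) = 19211*(-46185) = -887260035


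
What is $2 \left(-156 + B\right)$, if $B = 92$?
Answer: $-128$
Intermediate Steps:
$2 \left(-156 + B\right) = 2 \left(-156 + 92\right) = 2 \left(-64\right) = -128$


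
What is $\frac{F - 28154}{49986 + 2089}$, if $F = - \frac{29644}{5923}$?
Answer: $- \frac{166785786}{308440225} \approx -0.54074$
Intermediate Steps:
$F = - \frac{29644}{5923}$ ($F = \left(-29644\right) \frac{1}{5923} = - \frac{29644}{5923} \approx -5.0049$)
$\frac{F - 28154}{49986 + 2089} = \frac{- \frac{29644}{5923} - 28154}{49986 + 2089} = - \frac{166785786}{5923 \cdot 52075} = \left(- \frac{166785786}{5923}\right) \frac{1}{52075} = - \frac{166785786}{308440225}$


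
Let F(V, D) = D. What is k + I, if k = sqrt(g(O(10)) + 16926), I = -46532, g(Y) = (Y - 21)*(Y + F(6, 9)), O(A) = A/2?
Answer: -46532 + sqrt(16702) ≈ -46403.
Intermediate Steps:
O(A) = A/2 (O(A) = A*(1/2) = A/2)
g(Y) = (-21 + Y)*(9 + Y) (g(Y) = (Y - 21)*(Y + 9) = (-21 + Y)*(9 + Y))
k = sqrt(16702) (k = sqrt((-189 + ((1/2)*10)**2 - 6*10) + 16926) = sqrt((-189 + 5**2 - 12*5) + 16926) = sqrt((-189 + 25 - 60) + 16926) = sqrt(-224 + 16926) = sqrt(16702) ≈ 129.24)
k + I = sqrt(16702) - 46532 = -46532 + sqrt(16702)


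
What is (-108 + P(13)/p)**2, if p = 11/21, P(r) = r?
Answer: 837225/121 ≈ 6919.2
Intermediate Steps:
p = 11/21 (p = 11*(1/21) = 11/21 ≈ 0.52381)
(-108 + P(13)/p)**2 = (-108 + 13/(11/21))**2 = (-108 + 13*(21/11))**2 = (-108 + 273/11)**2 = (-915/11)**2 = 837225/121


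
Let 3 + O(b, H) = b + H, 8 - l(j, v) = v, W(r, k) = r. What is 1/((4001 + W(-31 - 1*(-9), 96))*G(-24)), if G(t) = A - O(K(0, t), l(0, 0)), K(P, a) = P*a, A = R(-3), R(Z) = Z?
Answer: -1/31832 ≈ -3.1415e-5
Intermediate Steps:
A = -3
l(j, v) = 8 - v
O(b, H) = -3 + H + b (O(b, H) = -3 + (b + H) = -3 + (H + b) = -3 + H + b)
G(t) = -8 (G(t) = -3 - (-3 + (8 - 1*0) + 0*t) = -3 - (-3 + (8 + 0) + 0) = -3 - (-3 + 8 + 0) = -3 - 1*5 = -3 - 5 = -8)
1/((4001 + W(-31 - 1*(-9), 96))*G(-24)) = 1/((4001 + (-31 - 1*(-9)))*(-8)) = -1/8/(4001 + (-31 + 9)) = -1/8/(4001 - 22) = -1/8/3979 = (1/3979)*(-1/8) = -1/31832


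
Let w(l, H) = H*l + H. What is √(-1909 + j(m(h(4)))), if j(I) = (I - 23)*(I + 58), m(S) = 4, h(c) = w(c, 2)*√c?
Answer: 21*I*√7 ≈ 55.561*I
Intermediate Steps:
w(l, H) = H + H*l
h(c) = √c*(2 + 2*c) (h(c) = (2*(1 + c))*√c = (2 + 2*c)*√c = √c*(2 + 2*c))
j(I) = (-23 + I)*(58 + I)
√(-1909 + j(m(h(4)))) = √(-1909 + (-1334 + 4² + 35*4)) = √(-1909 + (-1334 + 16 + 140)) = √(-1909 - 1178) = √(-3087) = 21*I*√7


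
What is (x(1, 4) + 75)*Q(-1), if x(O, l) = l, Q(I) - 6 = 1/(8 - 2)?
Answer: 2923/6 ≈ 487.17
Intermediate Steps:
Q(I) = 37/6 (Q(I) = 6 + 1/(8 - 2) = 6 + 1/6 = 6 + ⅙ = 37/6)
(x(1, 4) + 75)*Q(-1) = (4 + 75)*(37/6) = 79*(37/6) = 2923/6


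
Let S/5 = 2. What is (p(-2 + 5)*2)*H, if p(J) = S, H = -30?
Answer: -600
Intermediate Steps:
S = 10 (S = 5*2 = 10)
p(J) = 10
(p(-2 + 5)*2)*H = (10*2)*(-30) = 20*(-30) = -600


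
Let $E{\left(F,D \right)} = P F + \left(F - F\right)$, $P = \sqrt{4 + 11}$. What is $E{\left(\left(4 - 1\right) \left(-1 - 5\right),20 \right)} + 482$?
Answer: $482 - 18 \sqrt{15} \approx 412.29$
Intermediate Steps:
$P = \sqrt{15} \approx 3.873$
$E{\left(F,D \right)} = F \sqrt{15}$ ($E{\left(F,D \right)} = \sqrt{15} F + \left(F - F\right) = F \sqrt{15} + 0 = F \sqrt{15}$)
$E{\left(\left(4 - 1\right) \left(-1 - 5\right),20 \right)} + 482 = \left(4 - 1\right) \left(-1 - 5\right) \sqrt{15} + 482 = 3 \left(-6\right) \sqrt{15} + 482 = - 18 \sqrt{15} + 482 = 482 - 18 \sqrt{15}$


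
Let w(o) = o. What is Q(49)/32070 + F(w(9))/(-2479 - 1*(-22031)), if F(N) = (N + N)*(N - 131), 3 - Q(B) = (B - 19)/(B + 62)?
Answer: -325472111/2900025960 ≈ -0.11223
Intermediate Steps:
Q(B) = 3 - (-19 + B)/(62 + B) (Q(B) = 3 - (B - 19)/(B + 62) = 3 - (-19 + B)/(62 + B))
F(N) = 2*N*(-131 + N) (F(N) = (2*N)*(-131 + N) = 2*N*(-131 + N))
Q(49)/32070 + F(w(9))/(-2479 - 1*(-22031)) = ((205 + 2*49)/(62 + 49))/32070 + (2*9*(-131 + 9))/(-2479 - 1*(-22031)) = ((205 + 98)/111)*(1/32070) + (2*9*(-122))/(-2479 + 22031) = ((1/111)*303)*(1/32070) - 2196/19552 = (101/37)*(1/32070) - 2196*1/19552 = 101/1186590 - 549/4888 = -325472111/2900025960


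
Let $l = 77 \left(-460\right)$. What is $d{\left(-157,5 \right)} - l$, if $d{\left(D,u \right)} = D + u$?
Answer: $35268$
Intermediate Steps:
$l = -35420$
$d{\left(-157,5 \right)} - l = \left(-157 + 5\right) - -35420 = -152 + 35420 = 35268$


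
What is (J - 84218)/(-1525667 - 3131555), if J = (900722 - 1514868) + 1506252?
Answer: -403944/2328611 ≈ -0.17347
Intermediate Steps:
J = 892106 (J = -614146 + 1506252 = 892106)
(J - 84218)/(-1525667 - 3131555) = (892106 - 84218)/(-1525667 - 3131555) = 807888/(-4657222) = 807888*(-1/4657222) = -403944/2328611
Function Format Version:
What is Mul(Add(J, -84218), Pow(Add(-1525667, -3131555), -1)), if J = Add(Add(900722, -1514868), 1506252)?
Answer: Rational(-403944, 2328611) ≈ -0.17347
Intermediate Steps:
J = 892106 (J = Add(-614146, 1506252) = 892106)
Mul(Add(J, -84218), Pow(Add(-1525667, -3131555), -1)) = Mul(Add(892106, -84218), Pow(Add(-1525667, -3131555), -1)) = Mul(807888, Pow(-4657222, -1)) = Mul(807888, Rational(-1, 4657222)) = Rational(-403944, 2328611)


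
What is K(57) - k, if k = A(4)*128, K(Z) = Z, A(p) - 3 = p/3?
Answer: -1493/3 ≈ -497.67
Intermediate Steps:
A(p) = 3 + p/3
k = 1664/3 (k = (3 + (⅓)*4)*128 = (3 + 4/3)*128 = (13/3)*128 = 1664/3 ≈ 554.67)
K(57) - k = 57 - 1*1664/3 = 57 - 1664/3 = -1493/3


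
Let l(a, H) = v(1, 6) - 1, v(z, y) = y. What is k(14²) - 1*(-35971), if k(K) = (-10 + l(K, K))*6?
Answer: 35941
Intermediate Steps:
l(a, H) = 5 (l(a, H) = 6 - 1 = 5)
k(K) = -30 (k(K) = (-10 + 5)*6 = -5*6 = -30)
k(14²) - 1*(-35971) = -30 - 1*(-35971) = -30 + 35971 = 35941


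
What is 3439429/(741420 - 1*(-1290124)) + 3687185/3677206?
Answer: 10069083759507/3735202893032 ≈ 2.6957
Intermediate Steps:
3439429/(741420 - 1*(-1290124)) + 3687185/3677206 = 3439429/(741420 + 1290124) + 3687185*(1/3677206) = 3439429/2031544 + 3687185/3677206 = 10069083759507/3735202893032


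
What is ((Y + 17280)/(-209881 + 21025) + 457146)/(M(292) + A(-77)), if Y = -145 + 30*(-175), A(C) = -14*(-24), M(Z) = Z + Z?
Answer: 3753684917/7554240 ≈ 496.90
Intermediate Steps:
M(Z) = 2*Z
A(C) = 336
Y = -5395 (Y = -145 - 5250 = -5395)
((Y + 17280)/(-209881 + 21025) + 457146)/(M(292) + A(-77)) = ((-5395 + 17280)/(-209881 + 21025) + 457146)/(2*292 + 336) = (11885/(-188856) + 457146)/(584 + 336) = (11885*(-1/188856) + 457146)/920 = (-11885/188856 + 457146)*(1/920) = (86334753091/188856)*(1/920) = 3753684917/7554240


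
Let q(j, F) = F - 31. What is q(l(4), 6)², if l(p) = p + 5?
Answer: 625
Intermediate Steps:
l(p) = 5 + p
q(j, F) = -31 + F
q(l(4), 6)² = (-31 + 6)² = (-25)² = 625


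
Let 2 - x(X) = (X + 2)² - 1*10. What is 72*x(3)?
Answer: -936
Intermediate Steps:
x(X) = 12 - (2 + X)² (x(X) = 2 - ((X + 2)² - 1*10) = 2 - ((2 + X)² - 10) = 2 - (-10 + (2 + X)²) = 2 + (10 - (2 + X)²) = 12 - (2 + X)²)
72*x(3) = 72*(12 - (2 + 3)²) = 72*(12 - 1*5²) = 72*(12 - 1*25) = 72*(12 - 25) = 72*(-13) = -936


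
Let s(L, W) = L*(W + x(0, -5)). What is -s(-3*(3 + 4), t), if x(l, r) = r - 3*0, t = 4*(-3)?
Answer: -357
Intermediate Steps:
t = -12
x(l, r) = r (x(l, r) = r + 0 = r)
s(L, W) = L*(-5 + W) (s(L, W) = L*(W - 5) = L*(-5 + W))
-s(-3*(3 + 4), t) = -(-3*(3 + 4))*(-5 - 12) = -(-3*7)*(-17) = -(-21)*(-17) = -1*357 = -357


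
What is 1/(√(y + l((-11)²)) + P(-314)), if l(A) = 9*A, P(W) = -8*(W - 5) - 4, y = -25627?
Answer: 1274/3258421 - I*√24538/6516842 ≈ 0.00039099 - 2.4037e-5*I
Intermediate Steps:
P(W) = 36 - 8*W (P(W) = -8*(-5 + W) - 4 = (40 - 8*W) - 4 = 36 - 8*W)
1/(√(y + l((-11)²)) + P(-314)) = 1/(√(-25627 + 9*(-11)²) + (36 - 8*(-314))) = 1/(√(-25627 + 9*121) + (36 + 2512)) = 1/(√(-25627 + 1089) + 2548) = 1/(√(-24538) + 2548) = 1/(I*√24538 + 2548) = 1/(2548 + I*√24538)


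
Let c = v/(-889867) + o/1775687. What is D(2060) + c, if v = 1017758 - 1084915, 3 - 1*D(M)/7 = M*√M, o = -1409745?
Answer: 32047394794153/1580125263629 - 28840*√515 ≈ -6.5446e+5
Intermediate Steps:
D(M) = 21 - 7*M^(3/2) (D(M) = 21 - 7*M*√M = 21 - 7*M^(3/2))
v = -67157
c = -1135235742056/1580125263629 (c = -67157/(-889867) - 1409745/1775687 = -67157*(-1/889867) - 1409745*1/1775687 = 67157/889867 - 1409745/1775687 = -1135235742056/1580125263629 ≈ -0.71845)
D(2060) + c = (21 - 28840*√515) - 1135235742056/1580125263629 = 32047394794153/1580125263629 - 28840*√515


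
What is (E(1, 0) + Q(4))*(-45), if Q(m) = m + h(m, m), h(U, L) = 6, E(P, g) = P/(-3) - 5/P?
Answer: -210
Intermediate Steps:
E(P, g) = -5/P - P/3 (E(P, g) = P*(-⅓) - 5/P = -P/3 - 5/P = -5/P - P/3)
Q(m) = 6 + m (Q(m) = m + 6 = 6 + m)
(E(1, 0) + Q(4))*(-45) = ((-5/1 - ⅓*1) + (6 + 4))*(-45) = ((-5*1 - ⅓) + 10)*(-45) = ((-5 - ⅓) + 10)*(-45) = (-16/3 + 10)*(-45) = (14/3)*(-45) = -210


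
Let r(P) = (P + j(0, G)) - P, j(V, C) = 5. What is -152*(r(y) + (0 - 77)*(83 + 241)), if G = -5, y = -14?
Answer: 3791336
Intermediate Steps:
r(P) = 5 (r(P) = (P + 5) - P = (5 + P) - P = 5)
-152*(r(y) + (0 - 77)*(83 + 241)) = -152*(5 + (0 - 77)*(83 + 241)) = -152*(5 - 77*324) = -152*(5 - 24948) = -152*(-24943) = 3791336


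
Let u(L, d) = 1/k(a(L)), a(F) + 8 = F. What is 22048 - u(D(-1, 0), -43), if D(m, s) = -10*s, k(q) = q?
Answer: 176385/8 ≈ 22048.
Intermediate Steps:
a(F) = -8 + F
u(L, d) = 1/(-8 + L)
22048 - u(D(-1, 0), -43) = 22048 - 1/(-8 - 10*0) = 22048 - 1/(-8 + 0) = 22048 - 1/(-8) = 22048 - 1*(-⅛) = 22048 + ⅛ = 176385/8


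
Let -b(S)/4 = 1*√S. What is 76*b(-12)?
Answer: -608*I*√3 ≈ -1053.1*I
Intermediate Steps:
b(S) = -4*√S
76*b(-12) = 76*(-8*I*√3) = -608*I*√3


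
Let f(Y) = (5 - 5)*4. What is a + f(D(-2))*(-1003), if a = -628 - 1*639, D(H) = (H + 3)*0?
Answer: -1267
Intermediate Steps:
D(H) = 0 (D(H) = (3 + H)*0 = 0)
f(Y) = 0 (f(Y) = 0*4 = 0)
a = -1267 (a = -628 - 639 = -1267)
a + f(D(-2))*(-1003) = -1267 + 0*(-1003) = -1267 + 0 = -1267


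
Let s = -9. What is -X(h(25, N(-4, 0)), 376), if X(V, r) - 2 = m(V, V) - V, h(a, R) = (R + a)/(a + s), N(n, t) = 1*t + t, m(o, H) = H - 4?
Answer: 2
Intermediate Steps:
m(o, H) = -4 + H
N(n, t) = 2*t (N(n, t) = t + t = 2*t)
h(a, R) = (R + a)/(-9 + a) (h(a, R) = (R + a)/(a - 9) = (R + a)/(-9 + a))
X(V, r) = -2 (X(V, r) = 2 + ((-4 + V) - V) = 2 - 4 = -2)
-X(h(25, N(-4, 0)), 376) = -1*(-2) = 2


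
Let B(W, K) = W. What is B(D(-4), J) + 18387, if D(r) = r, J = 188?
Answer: 18383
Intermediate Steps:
B(D(-4), J) + 18387 = -4 + 18387 = 18383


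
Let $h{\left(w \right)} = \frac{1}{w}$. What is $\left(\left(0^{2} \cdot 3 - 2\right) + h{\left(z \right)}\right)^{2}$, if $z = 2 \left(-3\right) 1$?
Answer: $\frac{169}{36} \approx 4.6944$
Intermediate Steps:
$z = -6$ ($z = \left(-6\right) 1 = -6$)
$\left(\left(0^{2} \cdot 3 - 2\right) + h{\left(z \right)}\right)^{2} = \left(\left(0^{2} \cdot 3 - 2\right) + \frac{1}{-6}\right)^{2} = \left(\left(0 \cdot 3 - 2\right) - \frac{1}{6}\right)^{2} = \left(\left(0 - 2\right) - \frac{1}{6}\right)^{2} = \left(-2 - \frac{1}{6}\right)^{2} = \left(- \frac{13}{6}\right)^{2} = \frac{169}{36}$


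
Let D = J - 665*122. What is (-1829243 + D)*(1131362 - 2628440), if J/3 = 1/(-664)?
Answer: 949512495756825/332 ≈ 2.8600e+12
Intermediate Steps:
J = -3/664 (J = 3/(-664) = 3*(-1/664) = -3/664 ≈ -0.0045181)
D = -53870323/664 (D = -3/664 - 665*122 = -3/664 - 81130 = -53870323/664 ≈ -81130.)
(-1829243 + D)*(1131362 - 2628440) = (-1829243 - 53870323/664)*(1131362 - 2628440) = -1268487675/664*(-1497078) = 949512495756825/332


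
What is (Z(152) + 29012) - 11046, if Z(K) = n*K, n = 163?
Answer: 42742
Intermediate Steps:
Z(K) = 163*K
(Z(152) + 29012) - 11046 = (163*152 + 29012) - 11046 = (24776 + 29012) - 11046 = 53788 - 11046 = 42742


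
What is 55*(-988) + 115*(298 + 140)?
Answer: -3970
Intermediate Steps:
55*(-988) + 115*(298 + 140) = -54340 + 115*438 = -54340 + 50370 = -3970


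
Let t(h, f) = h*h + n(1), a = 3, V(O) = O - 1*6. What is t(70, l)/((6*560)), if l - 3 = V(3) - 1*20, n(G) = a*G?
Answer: 4903/3360 ≈ 1.4592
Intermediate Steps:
V(O) = -6 + O (V(O) = O - 6 = -6 + O)
n(G) = 3*G
l = -20 (l = 3 + ((-6 + 3) - 1*20) = 3 + (-3 - 20) = 3 - 23 = -20)
t(h, f) = 3 + h² (t(h, f) = h*h + 3*1 = h² + 3 = 3 + h²)
t(70, l)/((6*560)) = (3 + 70²)/((6*560)) = (3 + 4900)/3360 = 4903*(1/3360) = 4903/3360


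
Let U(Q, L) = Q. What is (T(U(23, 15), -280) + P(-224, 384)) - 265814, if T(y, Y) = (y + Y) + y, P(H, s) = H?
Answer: -266272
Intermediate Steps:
T(y, Y) = Y + 2*y (T(y, Y) = (Y + y) + y = Y + 2*y)
(T(U(23, 15), -280) + P(-224, 384)) - 265814 = ((-280 + 2*23) - 224) - 265814 = ((-280 + 46) - 224) - 265814 = (-234 - 224) - 265814 = -458 - 265814 = -266272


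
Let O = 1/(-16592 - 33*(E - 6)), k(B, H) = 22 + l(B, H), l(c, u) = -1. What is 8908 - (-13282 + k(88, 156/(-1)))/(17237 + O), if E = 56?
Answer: 2801249847686/314437353 ≈ 8908.8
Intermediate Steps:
k(B, H) = 21 (k(B, H) = 22 - 1 = 21)
O = -1/18242 (O = 1/(-16592 - 33*(56 - 6)) = 1/(-16592 - 33*50) = 1/(-16592 - 1650) = 1/(-18242) = -1/18242 ≈ -5.4819e-5)
8908 - (-13282 + k(88, 156/(-1)))/(17237 + O) = 8908 - (-13282 + 21)/(17237 - 1/18242) = 8908 - (-13261)/314437353/18242 = 8908 - (-13261)*18242/314437353 = 8908 - 1*(-241907162/314437353) = 8908 + 241907162/314437353 = 2801249847686/314437353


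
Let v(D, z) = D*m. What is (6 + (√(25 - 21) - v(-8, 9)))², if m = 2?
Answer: 576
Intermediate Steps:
v(D, z) = 2*D (v(D, z) = D*2 = 2*D)
(6 + (√(25 - 21) - v(-8, 9)))² = (6 + (√(25 - 21) - 2*(-8)))² = (6 + (√4 - 1*(-16)))² = (6 + (2 + 16))² = (6 + 18)² = 24² = 576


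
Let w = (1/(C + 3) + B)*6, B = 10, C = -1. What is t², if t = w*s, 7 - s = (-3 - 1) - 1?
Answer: 571536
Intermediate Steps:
s = 12 (s = 7 - ((-3 - 1) - 1) = 7 - (-4 - 1) = 7 - 1*(-5) = 7 + 5 = 12)
w = 63 (w = (1/(-1 + 3) + 10)*6 = (1/2 + 10)*6 = (½ + 10)*6 = (21/2)*6 = 63)
t = 756 (t = 63*12 = 756)
t² = 756² = 571536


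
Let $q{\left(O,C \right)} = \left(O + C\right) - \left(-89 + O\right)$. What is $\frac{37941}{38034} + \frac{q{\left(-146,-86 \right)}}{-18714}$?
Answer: $\frac{19719827}{19771341} \approx 0.99739$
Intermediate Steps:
$q{\left(O,C \right)} = 89 + C$ ($q{\left(O,C \right)} = \left(C + O\right) - \left(-89 + O\right) = 89 + C$)
$\frac{37941}{38034} + \frac{q{\left(-146,-86 \right)}}{-18714} = \frac{37941}{38034} + \frac{89 - 86}{-18714} = 37941 \cdot \frac{1}{38034} + 3 \left(- \frac{1}{18714}\right) = \frac{12647}{12678} - \frac{1}{6238} = \frac{19719827}{19771341}$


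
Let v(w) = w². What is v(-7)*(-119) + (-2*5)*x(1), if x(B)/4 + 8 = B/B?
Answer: -5551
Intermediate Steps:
x(B) = -28 (x(B) = -32 + 4*(B/B) = -32 + 4*1 = -32 + 4 = -28)
v(-7)*(-119) + (-2*5)*x(1) = (-7)²*(-119) - 2*5*(-28) = 49*(-119) - 10*(-28) = -5831 + 280 = -5551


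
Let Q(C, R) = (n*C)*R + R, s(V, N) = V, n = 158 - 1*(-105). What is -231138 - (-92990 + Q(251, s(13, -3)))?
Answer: -996330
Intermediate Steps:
n = 263 (n = 158 + 105 = 263)
Q(C, R) = R + 263*C*R (Q(C, R) = (263*C)*R + R = 263*C*R + R = R + 263*C*R)
-231138 - (-92990 + Q(251, s(13, -3))) = -231138 - (-92990 + 13*(1 + 263*251)) = -231138 - (-92990 + 13*(1 + 66013)) = -231138 - (-92990 + 13*66014) = -231138 - (-92990 + 858182) = -231138 - 1*765192 = -231138 - 765192 = -996330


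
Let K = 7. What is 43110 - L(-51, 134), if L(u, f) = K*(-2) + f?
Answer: 42990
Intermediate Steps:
L(u, f) = -14 + f (L(u, f) = 7*(-2) + f = -14 + f)
43110 - L(-51, 134) = 43110 - (-14 + 134) = 43110 - 1*120 = 43110 - 120 = 42990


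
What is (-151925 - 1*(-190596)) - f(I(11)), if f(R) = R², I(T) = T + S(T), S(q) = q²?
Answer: 21247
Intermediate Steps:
I(T) = T + T²
(-151925 - 1*(-190596)) - f(I(11)) = (-151925 - 1*(-190596)) - (11*(1 + 11))² = (-151925 + 190596) - (11*12)² = 38671 - 1*132² = 38671 - 1*17424 = 38671 - 17424 = 21247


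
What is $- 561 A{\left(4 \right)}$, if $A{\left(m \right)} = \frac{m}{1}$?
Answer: $-2244$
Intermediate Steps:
$A{\left(m \right)} = m$ ($A{\left(m \right)} = m 1 = m$)
$- 561 A{\left(4 \right)} = \left(-561\right) 4 = -2244$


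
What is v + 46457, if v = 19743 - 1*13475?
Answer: 52725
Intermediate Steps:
v = 6268 (v = 19743 - 13475 = 6268)
v + 46457 = 6268 + 46457 = 52725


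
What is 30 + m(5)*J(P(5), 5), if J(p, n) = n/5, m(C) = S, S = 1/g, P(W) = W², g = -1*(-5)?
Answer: 151/5 ≈ 30.200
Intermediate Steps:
g = 5
S = ⅕ (S = 1/5 = ⅕ ≈ 0.20000)
m(C) = ⅕
J(p, n) = n/5 (J(p, n) = n*(⅕) = n/5)
30 + m(5)*J(P(5), 5) = 30 + ((⅕)*5)/5 = 30 + (⅕)*1 = 30 + ⅕ = 151/5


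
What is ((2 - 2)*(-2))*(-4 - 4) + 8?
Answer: 8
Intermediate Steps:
((2 - 2)*(-2))*(-4 - 4) + 8 = (0*(-2))*(-8) + 8 = 0*(-8) + 8 = 0 + 8 = 8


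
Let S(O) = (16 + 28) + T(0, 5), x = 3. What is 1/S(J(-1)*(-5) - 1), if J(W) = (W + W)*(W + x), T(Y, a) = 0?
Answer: 1/44 ≈ 0.022727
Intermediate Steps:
J(W) = 2*W*(3 + W) (J(W) = (W + W)*(W + 3) = (2*W)*(3 + W) = 2*W*(3 + W))
S(O) = 44 (S(O) = (16 + 28) + 0 = 44 + 0 = 44)
1/S(J(-1)*(-5) - 1) = 1/44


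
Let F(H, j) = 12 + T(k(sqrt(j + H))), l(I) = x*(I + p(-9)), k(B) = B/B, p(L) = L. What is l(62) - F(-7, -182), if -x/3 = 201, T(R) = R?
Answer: -31972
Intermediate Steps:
k(B) = 1
x = -603 (x = -3*201 = -603)
l(I) = 5427 - 603*I (l(I) = -603*(I - 9) = -603*(-9 + I) = 5427 - 603*I)
F(H, j) = 13 (F(H, j) = 12 + 1 = 13)
l(62) - F(-7, -182) = (5427 - 603*62) - 1*13 = (5427 - 37386) - 13 = -31959 - 13 = -31972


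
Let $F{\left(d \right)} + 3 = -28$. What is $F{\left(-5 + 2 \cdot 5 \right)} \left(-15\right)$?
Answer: $465$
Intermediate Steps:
$F{\left(d \right)} = -31$ ($F{\left(d \right)} = -3 - 28 = -31$)
$F{\left(-5 + 2 \cdot 5 \right)} \left(-15\right) = \left(-31\right) \left(-15\right) = 465$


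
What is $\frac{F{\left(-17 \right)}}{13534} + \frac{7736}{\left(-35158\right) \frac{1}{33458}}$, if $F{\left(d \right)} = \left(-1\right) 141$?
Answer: $- \frac{1751512451135}{237914186} \approx -7362.0$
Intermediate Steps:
$F{\left(d \right)} = -141$
$\frac{F{\left(-17 \right)}}{13534} + \frac{7736}{\left(-35158\right) \frac{1}{33458}} = - \frac{141}{13534} + \frac{7736}{\left(-35158\right) \frac{1}{33458}} = \left(-141\right) \frac{1}{13534} + \frac{7736}{\left(-35158\right) \frac{1}{33458}} = - \frac{141}{13534} + \frac{7736}{- \frac{17579}{16729}} = - \frac{141}{13534} + 7736 \left(- \frac{16729}{17579}\right) = - \frac{141}{13534} - \frac{129415544}{17579} = - \frac{1751512451135}{237914186}$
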